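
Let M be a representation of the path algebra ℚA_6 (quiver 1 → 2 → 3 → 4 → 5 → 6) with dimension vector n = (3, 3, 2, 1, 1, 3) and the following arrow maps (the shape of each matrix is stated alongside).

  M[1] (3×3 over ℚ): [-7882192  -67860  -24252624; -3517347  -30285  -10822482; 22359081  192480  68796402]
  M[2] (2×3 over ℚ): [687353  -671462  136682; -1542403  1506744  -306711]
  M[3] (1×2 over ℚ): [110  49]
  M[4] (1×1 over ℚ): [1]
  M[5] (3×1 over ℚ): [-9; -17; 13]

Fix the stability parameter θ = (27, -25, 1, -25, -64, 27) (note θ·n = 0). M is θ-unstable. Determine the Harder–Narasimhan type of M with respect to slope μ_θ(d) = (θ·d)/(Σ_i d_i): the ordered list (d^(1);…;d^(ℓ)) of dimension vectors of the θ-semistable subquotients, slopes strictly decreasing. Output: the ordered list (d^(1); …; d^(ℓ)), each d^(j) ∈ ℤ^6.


Via rank(M_{q-1}∘⋯∘M_p): M ≅ I[1,1], I[1,3], I[1,6], I[2,2], I[6,6]^2.
μ_θ-semistable layers: μ^(1)=27; μ^(2)=1; μ^(3)=-86/5; μ^(4)=-25

((1, 0, 0, 0, 0, 3); (1, 1, 1, 0, 0, 0); (1, 1, 1, 1, 1, 0); (0, 1, 0, 0, 0, 0))


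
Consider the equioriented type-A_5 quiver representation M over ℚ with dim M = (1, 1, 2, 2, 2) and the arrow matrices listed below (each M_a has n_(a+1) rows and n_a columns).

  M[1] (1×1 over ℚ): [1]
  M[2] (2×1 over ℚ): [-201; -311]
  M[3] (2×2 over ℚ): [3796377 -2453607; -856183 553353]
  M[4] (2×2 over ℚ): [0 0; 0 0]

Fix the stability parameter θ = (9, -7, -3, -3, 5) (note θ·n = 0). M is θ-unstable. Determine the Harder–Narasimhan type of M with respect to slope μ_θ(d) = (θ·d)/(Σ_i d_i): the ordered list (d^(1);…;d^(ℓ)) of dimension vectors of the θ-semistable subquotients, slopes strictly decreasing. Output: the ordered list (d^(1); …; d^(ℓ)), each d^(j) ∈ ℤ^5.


Via rank(M_{q-1}∘⋯∘M_p): M ≅ I[1,3], I[3,4], I[4,4], I[5,5]^2.
μ_θ-semistable layers: μ^(1)=5; μ^(2)=-1/3; μ^(3)=-3

((0, 0, 0, 0, 2); (1, 1, 1, 0, 0); (0, 0, 1, 2, 0))


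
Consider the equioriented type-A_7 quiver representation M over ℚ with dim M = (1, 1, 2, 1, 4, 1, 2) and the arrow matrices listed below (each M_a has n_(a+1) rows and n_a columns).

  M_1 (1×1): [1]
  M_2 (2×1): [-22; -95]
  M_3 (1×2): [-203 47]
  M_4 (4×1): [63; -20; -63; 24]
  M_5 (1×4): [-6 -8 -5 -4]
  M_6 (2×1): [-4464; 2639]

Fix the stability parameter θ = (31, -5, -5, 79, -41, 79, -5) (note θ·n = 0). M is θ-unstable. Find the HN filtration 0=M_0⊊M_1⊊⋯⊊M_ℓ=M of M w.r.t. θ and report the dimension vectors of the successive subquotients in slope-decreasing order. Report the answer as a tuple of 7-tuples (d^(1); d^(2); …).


Via rank(M_{q-1}∘⋯∘M_p): M ≅ I[1,7], I[3,3], I[5,5]^3, I[7,7].
μ_θ-semistable layers: μ^(1)=37; μ^(2)=19; μ^(3)=7; μ^(4)=-5; μ^(5)=-41

((0, 0, 0, 0, 0, 1, 1); (0, 0, 0, 1, 1, 0, 0); (1, 1, 1, 0, 0, 0, 0); (0, 0, 1, 0, 0, 0, 1); (0, 0, 0, 0, 3, 0, 0))


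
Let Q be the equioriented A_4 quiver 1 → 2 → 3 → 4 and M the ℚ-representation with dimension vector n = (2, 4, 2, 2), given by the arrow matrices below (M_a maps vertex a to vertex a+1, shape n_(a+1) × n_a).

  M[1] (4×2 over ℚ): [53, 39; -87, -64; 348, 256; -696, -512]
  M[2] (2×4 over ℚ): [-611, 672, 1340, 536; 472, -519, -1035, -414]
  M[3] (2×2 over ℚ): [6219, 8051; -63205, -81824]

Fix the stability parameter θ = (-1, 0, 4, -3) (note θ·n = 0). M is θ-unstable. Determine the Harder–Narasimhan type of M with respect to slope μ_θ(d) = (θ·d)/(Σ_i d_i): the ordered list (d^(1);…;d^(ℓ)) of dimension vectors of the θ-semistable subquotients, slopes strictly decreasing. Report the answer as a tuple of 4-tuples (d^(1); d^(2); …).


Interval decomposition of M: I[1,4]^2, I[2,2]^2.
HN type (ℓ=3): μ^(1)=1/2; μ^(2)=0; μ^(3)=-1

((0, 0, 2, 2); (0, 4, 0, 0); (2, 0, 0, 0))


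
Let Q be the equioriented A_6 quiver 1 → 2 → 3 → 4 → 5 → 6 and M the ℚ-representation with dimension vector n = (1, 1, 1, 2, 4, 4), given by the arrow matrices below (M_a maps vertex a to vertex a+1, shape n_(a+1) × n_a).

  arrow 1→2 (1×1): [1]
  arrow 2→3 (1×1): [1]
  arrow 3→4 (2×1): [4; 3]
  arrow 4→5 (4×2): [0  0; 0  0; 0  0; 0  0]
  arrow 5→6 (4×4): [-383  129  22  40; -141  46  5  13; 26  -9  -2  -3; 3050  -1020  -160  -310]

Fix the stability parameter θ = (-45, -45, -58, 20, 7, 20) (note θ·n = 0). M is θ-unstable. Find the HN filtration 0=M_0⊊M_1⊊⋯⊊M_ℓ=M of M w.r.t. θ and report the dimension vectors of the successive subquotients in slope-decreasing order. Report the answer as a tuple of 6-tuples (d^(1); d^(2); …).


Interval decomposition of M: I[1,4], I[4,4], I[5,5], I[5,6]^3, I[6,6].
HN type (ℓ=3): μ^(1)=20; μ^(2)=7; μ^(3)=-148/3

((0, 0, 0, 2, 0, 4); (0, 0, 0, 0, 4, 0); (1, 1, 1, 0, 0, 0))


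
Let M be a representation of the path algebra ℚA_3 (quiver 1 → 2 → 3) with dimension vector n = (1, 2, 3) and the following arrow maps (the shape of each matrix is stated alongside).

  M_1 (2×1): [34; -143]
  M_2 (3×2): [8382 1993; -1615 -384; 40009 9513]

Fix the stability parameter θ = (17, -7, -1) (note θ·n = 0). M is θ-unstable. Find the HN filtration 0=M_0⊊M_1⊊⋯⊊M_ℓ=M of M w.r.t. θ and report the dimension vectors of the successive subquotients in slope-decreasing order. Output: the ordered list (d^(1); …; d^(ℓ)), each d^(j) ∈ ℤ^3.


Barcode: M ≅ I[1,3], I[2,3], I[3,3]. HN layers by μ_θ (3 steps, strictly decreasing):
  μ^(1)=3; μ^(2)=-1; μ^(3)=-7

((1, 1, 1); (0, 0, 2); (0, 1, 0))


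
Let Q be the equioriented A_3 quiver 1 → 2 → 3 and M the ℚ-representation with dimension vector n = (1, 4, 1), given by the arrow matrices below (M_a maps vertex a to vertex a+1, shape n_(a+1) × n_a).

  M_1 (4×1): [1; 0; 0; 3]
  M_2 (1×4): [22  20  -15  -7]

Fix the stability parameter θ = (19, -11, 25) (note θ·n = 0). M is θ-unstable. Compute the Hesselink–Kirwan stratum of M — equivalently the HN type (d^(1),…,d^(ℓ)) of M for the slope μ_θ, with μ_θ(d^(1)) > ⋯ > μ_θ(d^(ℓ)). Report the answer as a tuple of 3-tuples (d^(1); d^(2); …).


Via rank(M_{q-1}∘⋯∘M_p): M ≅ I[1,3], I[2,2]^3.
μ_θ-semistable layers: μ^(1)=25; μ^(2)=4; μ^(3)=-11

((0, 0, 1); (1, 1, 0); (0, 3, 0))


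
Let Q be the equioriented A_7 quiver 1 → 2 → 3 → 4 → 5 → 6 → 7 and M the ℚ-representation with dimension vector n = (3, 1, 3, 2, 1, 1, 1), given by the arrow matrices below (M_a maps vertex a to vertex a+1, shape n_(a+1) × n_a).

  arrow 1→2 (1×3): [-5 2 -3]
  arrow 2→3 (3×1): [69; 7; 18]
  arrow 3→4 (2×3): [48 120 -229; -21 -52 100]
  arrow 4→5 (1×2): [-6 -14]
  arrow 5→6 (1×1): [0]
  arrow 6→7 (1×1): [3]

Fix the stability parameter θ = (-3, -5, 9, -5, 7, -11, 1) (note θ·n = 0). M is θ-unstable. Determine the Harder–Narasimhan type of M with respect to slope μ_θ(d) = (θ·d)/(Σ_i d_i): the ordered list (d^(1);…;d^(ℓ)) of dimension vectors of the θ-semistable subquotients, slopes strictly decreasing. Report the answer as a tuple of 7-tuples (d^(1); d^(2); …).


Barcode: M ≅ I[1,1]^2, I[1,5], I[3,3], I[3,4], I[6,7]. HN layers by μ_θ (7 steps, strictly decreasing):
  μ^(1)=9; μ^(2)=7; μ^(3)=2; μ^(4)=1; μ^(5)=-3; μ^(6)=-4; μ^(7)=-11

((0, 0, 1, 0, 0, 0, 0); (0, 0, 0, 0, 1, 0, 0); (0, 0, 2, 2, 0, 0, 0); (0, 0, 0, 0, 0, 0, 1); (2, 0, 0, 0, 0, 0, 0); (1, 1, 0, 0, 0, 0, 0); (0, 0, 0, 0, 0, 1, 0))


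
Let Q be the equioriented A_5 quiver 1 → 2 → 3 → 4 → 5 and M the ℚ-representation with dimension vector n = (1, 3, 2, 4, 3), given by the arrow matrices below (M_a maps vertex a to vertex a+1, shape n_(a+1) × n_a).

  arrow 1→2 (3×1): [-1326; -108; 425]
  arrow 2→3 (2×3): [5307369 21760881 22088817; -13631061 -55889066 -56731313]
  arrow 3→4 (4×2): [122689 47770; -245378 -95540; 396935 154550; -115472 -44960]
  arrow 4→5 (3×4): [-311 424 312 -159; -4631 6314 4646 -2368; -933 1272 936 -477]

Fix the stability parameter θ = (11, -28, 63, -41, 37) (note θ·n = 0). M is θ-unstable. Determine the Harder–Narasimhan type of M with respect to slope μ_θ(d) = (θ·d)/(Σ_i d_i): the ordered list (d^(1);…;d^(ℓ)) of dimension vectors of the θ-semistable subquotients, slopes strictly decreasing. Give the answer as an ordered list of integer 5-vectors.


Interval decomposition of M: I[1,5], I[2,2], I[2,3], I[4,4]^2, I[4,5], I[5,5].
HN type (ℓ=6): μ^(1)=63; μ^(2)=37; μ^(3)=11; μ^(4)=-17/2; μ^(5)=-28; μ^(6)=-41

((0, 0, 1, 0, 0); (0, 0, 0, 0, 3); (0, 0, 1, 1, 0); (1, 1, 0, 0, 0); (0, 2, 0, 0, 0); (0, 0, 0, 3, 0))


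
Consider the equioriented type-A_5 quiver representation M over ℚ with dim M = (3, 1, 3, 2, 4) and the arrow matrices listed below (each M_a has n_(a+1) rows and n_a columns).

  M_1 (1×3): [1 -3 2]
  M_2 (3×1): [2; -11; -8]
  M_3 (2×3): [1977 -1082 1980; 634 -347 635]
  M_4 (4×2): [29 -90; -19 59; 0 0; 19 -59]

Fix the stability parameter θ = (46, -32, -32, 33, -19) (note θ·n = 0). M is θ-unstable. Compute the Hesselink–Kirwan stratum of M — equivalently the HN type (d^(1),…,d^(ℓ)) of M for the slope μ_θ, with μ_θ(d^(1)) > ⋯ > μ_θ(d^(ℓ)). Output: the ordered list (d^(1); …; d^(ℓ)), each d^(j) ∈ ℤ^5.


Via rank(M_{q-1}∘⋯∘M_p): M ≅ I[1,1]^2, I[1,5], I[3,3], I[3,5], I[5,5]^2.
μ_θ-semistable layers: μ^(1)=46; μ^(2)=7; μ^(3)=-6; μ^(4)=-19; μ^(5)=-32

((2, 0, 0, 0, 0); (0, 0, 0, 2, 2); (1, 1, 1, 0, 0); (0, 0, 0, 0, 2); (0, 0, 2, 0, 0))


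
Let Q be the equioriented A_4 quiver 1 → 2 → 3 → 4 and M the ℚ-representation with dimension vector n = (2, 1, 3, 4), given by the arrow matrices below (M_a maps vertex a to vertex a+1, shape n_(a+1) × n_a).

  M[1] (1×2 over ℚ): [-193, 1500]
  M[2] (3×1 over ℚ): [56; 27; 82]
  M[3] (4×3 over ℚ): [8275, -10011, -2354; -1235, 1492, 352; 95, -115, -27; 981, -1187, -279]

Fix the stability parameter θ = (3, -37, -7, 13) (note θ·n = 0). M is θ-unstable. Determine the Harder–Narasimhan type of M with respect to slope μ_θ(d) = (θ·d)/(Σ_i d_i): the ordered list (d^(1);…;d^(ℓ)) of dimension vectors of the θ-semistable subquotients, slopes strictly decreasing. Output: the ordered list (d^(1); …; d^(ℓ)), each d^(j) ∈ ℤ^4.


Interval decomposition of M: I[1,1], I[1,4], I[3,4]^2, I[4,4].
HN type (ℓ=4): μ^(1)=13; μ^(2)=3; μ^(3)=-7; μ^(4)=-17

((0, 0, 0, 4); (1, 0, 0, 0); (0, 0, 3, 0); (1, 1, 0, 0))


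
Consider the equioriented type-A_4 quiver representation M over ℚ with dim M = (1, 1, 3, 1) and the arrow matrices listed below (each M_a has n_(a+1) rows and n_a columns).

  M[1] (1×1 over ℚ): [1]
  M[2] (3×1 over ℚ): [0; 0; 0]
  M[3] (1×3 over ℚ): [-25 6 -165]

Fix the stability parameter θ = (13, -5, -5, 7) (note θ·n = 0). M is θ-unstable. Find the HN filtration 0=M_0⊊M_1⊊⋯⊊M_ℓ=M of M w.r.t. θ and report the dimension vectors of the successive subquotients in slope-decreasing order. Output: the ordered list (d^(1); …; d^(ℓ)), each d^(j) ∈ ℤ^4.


Barcode: M ≅ I[1,2], I[3,3]^2, I[3,4]. HN layers by μ_θ (3 steps, strictly decreasing):
  μ^(1)=7; μ^(2)=4; μ^(3)=-5

((0, 0, 0, 1); (1, 1, 0, 0); (0, 0, 3, 0))


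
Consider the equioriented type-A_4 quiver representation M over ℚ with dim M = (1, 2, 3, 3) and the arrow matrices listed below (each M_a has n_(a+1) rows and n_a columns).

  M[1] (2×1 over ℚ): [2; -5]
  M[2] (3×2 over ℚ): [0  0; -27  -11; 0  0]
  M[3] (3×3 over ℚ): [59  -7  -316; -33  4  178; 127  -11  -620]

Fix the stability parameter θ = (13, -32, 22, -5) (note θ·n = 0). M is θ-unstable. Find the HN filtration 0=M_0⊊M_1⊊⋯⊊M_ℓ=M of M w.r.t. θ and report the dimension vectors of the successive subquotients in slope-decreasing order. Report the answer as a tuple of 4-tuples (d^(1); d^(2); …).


Interval decomposition of M: I[1,4], I[2,2], I[3,3], I[3,4], I[4,4].
HN type (ℓ=5): μ^(1)=22; μ^(2)=17/2; μ^(3)=-5; μ^(4)=-19/2; μ^(5)=-32

((0, 0, 1, 0); (0, 0, 2, 2); (0, 0, 0, 1); (1, 1, 0, 0); (0, 1, 0, 0))


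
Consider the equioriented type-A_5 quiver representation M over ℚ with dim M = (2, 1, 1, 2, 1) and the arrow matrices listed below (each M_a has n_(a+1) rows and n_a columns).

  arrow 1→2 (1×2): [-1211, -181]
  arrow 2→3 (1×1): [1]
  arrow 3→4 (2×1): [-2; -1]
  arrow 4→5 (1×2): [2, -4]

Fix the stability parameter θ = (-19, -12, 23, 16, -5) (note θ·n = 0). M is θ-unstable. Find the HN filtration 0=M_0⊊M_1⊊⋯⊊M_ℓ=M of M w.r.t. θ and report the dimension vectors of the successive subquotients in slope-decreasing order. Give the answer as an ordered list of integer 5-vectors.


Via rank(M_{q-1}∘⋯∘M_p): M ≅ I[1,1], I[1,4], I[4,5].
μ_θ-semistable layers: μ^(1)=39/2; μ^(2)=11/2; μ^(3)=-12; μ^(4)=-19

((0, 0, 1, 1, 0); (0, 0, 0, 1, 1); (0, 1, 0, 0, 0); (2, 0, 0, 0, 0))


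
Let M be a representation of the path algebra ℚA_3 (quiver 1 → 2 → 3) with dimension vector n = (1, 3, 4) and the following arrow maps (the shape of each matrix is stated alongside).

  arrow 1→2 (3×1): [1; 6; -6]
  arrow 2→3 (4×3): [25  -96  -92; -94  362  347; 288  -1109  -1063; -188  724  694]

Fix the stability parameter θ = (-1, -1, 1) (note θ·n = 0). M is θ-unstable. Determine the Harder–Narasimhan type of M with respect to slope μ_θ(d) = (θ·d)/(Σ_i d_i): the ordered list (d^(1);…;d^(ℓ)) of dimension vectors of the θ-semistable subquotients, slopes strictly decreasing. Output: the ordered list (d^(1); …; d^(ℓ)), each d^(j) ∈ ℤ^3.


Via rank(M_{q-1}∘⋯∘M_p): M ≅ I[1,3], I[2,3]^2, I[3,3].
μ_θ-semistable layers: μ^(1)=1; μ^(2)=-1

((0, 0, 4); (1, 3, 0))


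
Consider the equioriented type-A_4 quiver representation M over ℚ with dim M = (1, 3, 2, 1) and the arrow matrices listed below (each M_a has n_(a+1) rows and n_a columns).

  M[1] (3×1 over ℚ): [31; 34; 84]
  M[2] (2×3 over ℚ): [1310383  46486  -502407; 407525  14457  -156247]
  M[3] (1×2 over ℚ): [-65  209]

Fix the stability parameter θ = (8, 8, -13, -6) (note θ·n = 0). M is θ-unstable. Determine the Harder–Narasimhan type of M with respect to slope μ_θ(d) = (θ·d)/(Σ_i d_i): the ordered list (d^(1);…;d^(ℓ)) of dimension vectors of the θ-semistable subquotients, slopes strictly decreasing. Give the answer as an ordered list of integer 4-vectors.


Interval decomposition of M: I[1,3], I[2,2], I[2,4].
HN type (ℓ=3): μ^(1)=8; μ^(2)=1; μ^(3)=-11/3

((0, 1, 0, 0); (1, 1, 1, 0); (0, 1, 1, 1))


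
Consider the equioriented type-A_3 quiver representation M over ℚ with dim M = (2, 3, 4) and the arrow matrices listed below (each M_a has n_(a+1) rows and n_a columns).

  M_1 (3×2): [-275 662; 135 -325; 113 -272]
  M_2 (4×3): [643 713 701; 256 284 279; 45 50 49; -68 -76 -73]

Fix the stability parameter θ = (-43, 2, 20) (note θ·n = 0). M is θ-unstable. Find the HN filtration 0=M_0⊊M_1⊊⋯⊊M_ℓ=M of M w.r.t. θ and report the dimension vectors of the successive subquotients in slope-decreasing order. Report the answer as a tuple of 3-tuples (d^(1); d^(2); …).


Interval decomposition of M: I[1,3]^2, I[2,3], I[3,3].
HN type (ℓ=3): μ^(1)=20; μ^(2)=2; μ^(3)=-43

((0, 0, 4); (0, 3, 0); (2, 0, 0))


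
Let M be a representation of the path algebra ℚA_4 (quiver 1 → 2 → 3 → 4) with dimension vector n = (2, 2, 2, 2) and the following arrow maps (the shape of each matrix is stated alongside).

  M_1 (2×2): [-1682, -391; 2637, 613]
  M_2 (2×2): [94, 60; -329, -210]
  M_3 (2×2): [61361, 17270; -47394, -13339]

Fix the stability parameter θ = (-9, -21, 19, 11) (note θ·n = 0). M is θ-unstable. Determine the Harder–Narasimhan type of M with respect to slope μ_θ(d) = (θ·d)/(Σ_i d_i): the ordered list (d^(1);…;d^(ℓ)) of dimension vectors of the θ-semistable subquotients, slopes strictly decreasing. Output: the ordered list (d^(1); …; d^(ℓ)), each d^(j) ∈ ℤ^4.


Via rank(M_{q-1}∘⋯∘M_p): M ≅ I[1,2], I[1,4], I[3,4].
μ_θ-semistable layers: μ^(1)=15; μ^(2)=-15

((0, 0, 2, 2); (2, 2, 0, 0))


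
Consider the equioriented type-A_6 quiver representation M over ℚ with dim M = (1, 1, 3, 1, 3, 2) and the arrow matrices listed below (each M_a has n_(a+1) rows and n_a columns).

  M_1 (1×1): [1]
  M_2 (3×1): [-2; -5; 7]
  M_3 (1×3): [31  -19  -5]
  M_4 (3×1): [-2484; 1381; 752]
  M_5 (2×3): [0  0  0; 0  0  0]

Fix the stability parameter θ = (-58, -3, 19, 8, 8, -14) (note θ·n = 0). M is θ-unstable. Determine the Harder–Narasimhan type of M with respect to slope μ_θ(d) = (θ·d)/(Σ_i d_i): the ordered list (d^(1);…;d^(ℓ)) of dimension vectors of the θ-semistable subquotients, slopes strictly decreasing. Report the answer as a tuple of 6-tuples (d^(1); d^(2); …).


Interval decomposition of M: I[1,5], I[3,3]^2, I[5,5]^2, I[6,6]^2.
HN type (ℓ=6): μ^(1)=19; μ^(2)=35/3; μ^(3)=8; μ^(4)=-3; μ^(5)=-14; μ^(6)=-58

((0, 0, 2, 0, 0, 0); (0, 0, 1, 1, 1, 0); (0, 0, 0, 0, 2, 0); (0, 1, 0, 0, 0, 0); (0, 0, 0, 0, 0, 2); (1, 0, 0, 0, 0, 0))


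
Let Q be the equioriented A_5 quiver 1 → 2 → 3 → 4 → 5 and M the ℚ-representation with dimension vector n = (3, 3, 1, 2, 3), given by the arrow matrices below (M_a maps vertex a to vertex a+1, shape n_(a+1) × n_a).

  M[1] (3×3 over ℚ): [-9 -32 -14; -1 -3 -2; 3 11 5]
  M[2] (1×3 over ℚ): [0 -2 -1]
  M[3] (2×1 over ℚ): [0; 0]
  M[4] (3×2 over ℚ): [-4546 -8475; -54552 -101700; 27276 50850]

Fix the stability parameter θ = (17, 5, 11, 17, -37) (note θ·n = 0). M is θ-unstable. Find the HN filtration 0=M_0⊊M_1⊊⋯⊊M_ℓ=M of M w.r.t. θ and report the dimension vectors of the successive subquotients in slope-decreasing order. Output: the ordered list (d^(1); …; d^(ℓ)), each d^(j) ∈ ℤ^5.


Interval decomposition of M: I[1,2]^2, I[1,3], I[4,4], I[4,5], I[5,5]^2.
HN type (ℓ=4): μ^(1)=17; μ^(2)=11; μ^(3)=-10; μ^(4)=-37

((0, 0, 0, 1, 0); (3, 3, 1, 0, 0); (0, 0, 0, 1, 1); (0, 0, 0, 0, 2))


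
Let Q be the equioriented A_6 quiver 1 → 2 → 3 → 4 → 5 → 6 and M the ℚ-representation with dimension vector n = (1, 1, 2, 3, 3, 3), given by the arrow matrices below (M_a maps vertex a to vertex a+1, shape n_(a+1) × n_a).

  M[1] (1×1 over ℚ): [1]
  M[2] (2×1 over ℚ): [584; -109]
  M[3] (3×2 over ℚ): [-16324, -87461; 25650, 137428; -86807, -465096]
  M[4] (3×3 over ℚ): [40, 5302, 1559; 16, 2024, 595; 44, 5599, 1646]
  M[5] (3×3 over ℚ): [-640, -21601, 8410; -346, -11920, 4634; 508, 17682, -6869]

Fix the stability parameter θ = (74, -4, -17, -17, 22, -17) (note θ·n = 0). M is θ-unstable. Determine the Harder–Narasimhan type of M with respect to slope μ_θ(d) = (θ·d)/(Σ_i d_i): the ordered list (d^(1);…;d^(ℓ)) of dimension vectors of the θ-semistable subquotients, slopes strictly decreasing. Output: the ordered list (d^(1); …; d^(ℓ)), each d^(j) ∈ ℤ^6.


Barcode: M ≅ I[1,4], I[3,6], I[4,6], I[5,6]. HN layers by μ_θ (3 steps, strictly decreasing):
  μ^(1)=9; μ^(2)=5/2; μ^(3)=-17

((1, 1, 1, 1, 0, 0); (0, 0, 0, 0, 3, 3); (0, 0, 1, 2, 0, 0))


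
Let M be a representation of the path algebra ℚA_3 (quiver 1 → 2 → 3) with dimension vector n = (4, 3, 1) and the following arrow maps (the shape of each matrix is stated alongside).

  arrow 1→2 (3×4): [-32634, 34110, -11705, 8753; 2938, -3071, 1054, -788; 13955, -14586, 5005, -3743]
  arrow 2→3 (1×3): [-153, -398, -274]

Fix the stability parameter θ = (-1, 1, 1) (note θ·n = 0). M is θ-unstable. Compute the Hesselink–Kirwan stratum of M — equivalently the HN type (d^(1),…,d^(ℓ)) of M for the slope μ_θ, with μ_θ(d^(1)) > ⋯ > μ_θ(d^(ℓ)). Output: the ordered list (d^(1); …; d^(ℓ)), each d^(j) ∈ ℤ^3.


Barcode: M ≅ I[1,1], I[1,2]^2, I[1,3]. HN layers by μ_θ (2 steps, strictly decreasing):
  μ^(1)=1; μ^(2)=-1

((0, 3, 1); (4, 0, 0))


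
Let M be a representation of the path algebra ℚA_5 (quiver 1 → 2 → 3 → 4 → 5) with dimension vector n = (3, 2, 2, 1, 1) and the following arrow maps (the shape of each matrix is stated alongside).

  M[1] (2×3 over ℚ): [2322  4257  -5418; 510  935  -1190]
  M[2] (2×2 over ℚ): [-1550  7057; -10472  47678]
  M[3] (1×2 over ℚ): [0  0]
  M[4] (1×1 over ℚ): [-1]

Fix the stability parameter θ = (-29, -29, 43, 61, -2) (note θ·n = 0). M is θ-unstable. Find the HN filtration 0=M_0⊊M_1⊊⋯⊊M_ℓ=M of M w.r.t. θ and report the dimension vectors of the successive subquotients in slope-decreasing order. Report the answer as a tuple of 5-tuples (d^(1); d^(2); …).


Interval decomposition of M: I[1,1]^2, I[1,3], I[2,3], I[4,5].
HN type (ℓ=3): μ^(1)=43; μ^(2)=59/2; μ^(3)=-29

((0, 0, 2, 0, 0); (0, 0, 0, 1, 1); (3, 2, 0, 0, 0))


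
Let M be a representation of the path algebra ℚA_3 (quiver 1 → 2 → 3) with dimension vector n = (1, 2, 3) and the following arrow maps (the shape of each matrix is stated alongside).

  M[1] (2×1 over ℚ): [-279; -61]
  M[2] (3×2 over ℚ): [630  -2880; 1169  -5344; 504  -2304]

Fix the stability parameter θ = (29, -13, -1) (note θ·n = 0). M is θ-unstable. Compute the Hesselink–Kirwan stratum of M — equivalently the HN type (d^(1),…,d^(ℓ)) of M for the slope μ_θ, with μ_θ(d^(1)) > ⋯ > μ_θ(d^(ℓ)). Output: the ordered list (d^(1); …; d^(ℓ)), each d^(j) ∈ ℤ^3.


Via rank(M_{q-1}∘⋯∘M_p): M ≅ I[1,3], I[2,2], I[3,3]^2.
μ_θ-semistable layers: μ^(1)=5; μ^(2)=-1; μ^(3)=-13

((1, 1, 1); (0, 0, 2); (0, 1, 0))


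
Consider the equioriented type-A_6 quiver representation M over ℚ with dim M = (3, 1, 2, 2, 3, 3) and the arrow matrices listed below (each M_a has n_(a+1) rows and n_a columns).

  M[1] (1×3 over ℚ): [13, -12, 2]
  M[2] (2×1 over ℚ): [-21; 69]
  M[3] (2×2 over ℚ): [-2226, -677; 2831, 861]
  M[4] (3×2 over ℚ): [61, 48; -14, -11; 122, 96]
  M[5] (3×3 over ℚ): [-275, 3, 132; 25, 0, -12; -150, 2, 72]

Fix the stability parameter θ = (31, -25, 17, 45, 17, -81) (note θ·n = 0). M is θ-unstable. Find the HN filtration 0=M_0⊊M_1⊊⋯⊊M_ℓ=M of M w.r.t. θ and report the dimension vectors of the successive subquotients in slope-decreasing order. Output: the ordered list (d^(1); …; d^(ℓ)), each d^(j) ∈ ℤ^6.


Barcode: M ≅ I[1,1]^2, I[1,6], I[3,6], I[5,5], I[6,6]. HN layers by μ_θ (5 steps, strictly decreasing):
  μ^(1)=31; μ^(2)=17; μ^(3)=2/3; μ^(4)=-1/2; μ^(5)=-81

((2, 0, 0, 0, 0, 0); (0, 0, 0, 0, 1, 0); (1, 1, 1, 1, 1, 1); (0, 0, 1, 1, 1, 1); (0, 0, 0, 0, 0, 1))


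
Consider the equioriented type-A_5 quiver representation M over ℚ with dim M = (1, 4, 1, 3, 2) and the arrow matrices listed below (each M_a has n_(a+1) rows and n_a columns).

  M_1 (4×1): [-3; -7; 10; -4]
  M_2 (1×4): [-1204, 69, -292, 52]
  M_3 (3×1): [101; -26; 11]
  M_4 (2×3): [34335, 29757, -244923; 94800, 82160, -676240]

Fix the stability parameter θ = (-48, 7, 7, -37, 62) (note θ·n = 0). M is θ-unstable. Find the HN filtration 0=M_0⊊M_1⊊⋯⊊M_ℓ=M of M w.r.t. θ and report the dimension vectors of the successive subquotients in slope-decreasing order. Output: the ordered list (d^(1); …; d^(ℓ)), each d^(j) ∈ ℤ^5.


Barcode: M ≅ I[1,4], I[2,2]^3, I[4,4], I[4,5], I[5,5]. HN layers by μ_θ (5 steps, strictly decreasing):
  μ^(1)=62; μ^(2)=7; μ^(3)=-23/3; μ^(4)=-37; μ^(5)=-48

((0, 0, 0, 0, 2); (0, 3, 0, 0, 0); (0, 1, 1, 1, 0); (0, 0, 0, 2, 0); (1, 0, 0, 0, 0))


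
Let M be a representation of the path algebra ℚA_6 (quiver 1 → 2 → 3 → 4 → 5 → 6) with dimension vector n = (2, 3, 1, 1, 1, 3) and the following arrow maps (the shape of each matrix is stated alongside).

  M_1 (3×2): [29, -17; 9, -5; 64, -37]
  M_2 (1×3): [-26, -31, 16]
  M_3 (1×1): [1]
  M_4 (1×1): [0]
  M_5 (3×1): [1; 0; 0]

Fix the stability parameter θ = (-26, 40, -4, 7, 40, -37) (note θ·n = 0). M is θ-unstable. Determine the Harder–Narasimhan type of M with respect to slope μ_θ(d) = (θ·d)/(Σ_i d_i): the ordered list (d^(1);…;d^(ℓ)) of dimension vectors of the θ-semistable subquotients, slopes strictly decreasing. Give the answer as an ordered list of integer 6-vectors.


Via rank(M_{q-1}∘⋯∘M_p): M ≅ I[1,2], I[1,4], I[2,2], I[5,6], I[6,6]^2.
μ_θ-semistable layers: μ^(1)=40; μ^(2)=43/3; μ^(3)=3/2; μ^(4)=-26; μ^(5)=-37

((0, 2, 0, 0, 0, 0); (0, 1, 1, 1, 0, 0); (0, 0, 0, 0, 1, 1); (2, 0, 0, 0, 0, 0); (0, 0, 0, 0, 0, 2))


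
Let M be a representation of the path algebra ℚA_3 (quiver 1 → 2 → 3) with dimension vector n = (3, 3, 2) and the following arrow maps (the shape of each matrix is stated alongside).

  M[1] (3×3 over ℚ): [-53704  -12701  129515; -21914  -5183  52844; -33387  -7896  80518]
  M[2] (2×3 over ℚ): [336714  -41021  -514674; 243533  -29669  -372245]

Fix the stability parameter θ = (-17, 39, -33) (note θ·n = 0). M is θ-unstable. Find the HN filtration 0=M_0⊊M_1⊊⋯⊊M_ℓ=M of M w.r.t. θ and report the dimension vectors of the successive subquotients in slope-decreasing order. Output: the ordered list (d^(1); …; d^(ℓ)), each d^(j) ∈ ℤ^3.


Interval decomposition of M: I[1,2], I[1,3]^2.
HN type (ℓ=3): μ^(1)=39; μ^(2)=3; μ^(3)=-17

((0, 1, 0); (0, 2, 2); (3, 0, 0))


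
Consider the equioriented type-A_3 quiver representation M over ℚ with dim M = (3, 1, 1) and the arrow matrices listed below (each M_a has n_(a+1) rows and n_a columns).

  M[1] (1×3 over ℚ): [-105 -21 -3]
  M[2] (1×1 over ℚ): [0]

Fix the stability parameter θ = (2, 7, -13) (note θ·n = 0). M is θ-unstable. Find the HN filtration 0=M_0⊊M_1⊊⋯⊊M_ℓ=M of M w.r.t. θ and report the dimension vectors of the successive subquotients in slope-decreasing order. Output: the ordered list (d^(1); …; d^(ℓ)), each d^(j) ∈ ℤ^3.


Barcode: M ≅ I[1,1]^2, I[1,2], I[3,3]. HN layers by μ_θ (3 steps, strictly decreasing):
  μ^(1)=7; μ^(2)=2; μ^(3)=-13

((0, 1, 0); (3, 0, 0); (0, 0, 1))


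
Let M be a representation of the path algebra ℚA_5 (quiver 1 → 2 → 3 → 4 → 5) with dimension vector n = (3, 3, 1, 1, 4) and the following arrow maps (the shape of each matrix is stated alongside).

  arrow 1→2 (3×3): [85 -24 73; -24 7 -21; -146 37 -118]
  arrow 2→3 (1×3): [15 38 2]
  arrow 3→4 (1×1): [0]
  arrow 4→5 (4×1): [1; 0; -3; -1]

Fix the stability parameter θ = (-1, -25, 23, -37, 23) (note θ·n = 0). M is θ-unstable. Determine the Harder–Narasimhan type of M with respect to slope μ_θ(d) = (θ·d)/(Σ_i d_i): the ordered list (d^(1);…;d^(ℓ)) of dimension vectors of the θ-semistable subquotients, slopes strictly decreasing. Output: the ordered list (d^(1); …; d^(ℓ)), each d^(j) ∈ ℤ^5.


Interval decomposition of M: I[1,2]^2, I[1,3], I[4,5], I[5,5]^3.
HN type (ℓ=3): μ^(1)=23; μ^(2)=-13; μ^(3)=-37

((0, 0, 1, 0, 4); (3, 3, 0, 0, 0); (0, 0, 0, 1, 0))


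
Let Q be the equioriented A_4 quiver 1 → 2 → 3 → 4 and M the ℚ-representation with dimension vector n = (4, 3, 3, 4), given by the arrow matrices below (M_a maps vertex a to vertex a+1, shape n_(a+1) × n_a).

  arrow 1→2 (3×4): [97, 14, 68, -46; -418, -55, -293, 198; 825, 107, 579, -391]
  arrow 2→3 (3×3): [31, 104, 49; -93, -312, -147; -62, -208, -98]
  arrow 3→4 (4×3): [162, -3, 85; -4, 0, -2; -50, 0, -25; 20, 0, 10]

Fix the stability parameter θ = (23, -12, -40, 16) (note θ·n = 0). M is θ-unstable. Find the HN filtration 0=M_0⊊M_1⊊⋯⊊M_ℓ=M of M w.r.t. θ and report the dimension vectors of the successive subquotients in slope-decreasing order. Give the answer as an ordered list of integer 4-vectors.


Via rank(M_{q-1}∘⋯∘M_p): M ≅ I[1,1], I[1,2]^2, I[1,4], I[3,3], I[3,4], I[4,4]^2.
μ_θ-semistable layers: μ^(1)=23; μ^(2)=16; μ^(3)=11/2; μ^(4)=-29/3; μ^(5)=-40

((1, 0, 0, 0); (0, 0, 0, 4); (2, 2, 0, 0); (1, 1, 1, 0); (0, 0, 2, 0))


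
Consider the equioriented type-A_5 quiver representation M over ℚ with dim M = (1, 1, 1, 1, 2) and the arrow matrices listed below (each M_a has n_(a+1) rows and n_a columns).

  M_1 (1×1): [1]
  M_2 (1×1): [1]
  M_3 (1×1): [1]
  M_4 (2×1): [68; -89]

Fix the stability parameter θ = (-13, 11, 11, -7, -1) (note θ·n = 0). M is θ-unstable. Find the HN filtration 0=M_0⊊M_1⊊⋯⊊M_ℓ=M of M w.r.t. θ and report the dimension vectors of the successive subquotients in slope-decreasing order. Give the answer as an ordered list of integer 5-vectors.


Interval decomposition of M: I[1,5], I[5,5].
HN type (ℓ=3): μ^(1)=7/2; μ^(2)=-1; μ^(3)=-13

((0, 1, 1, 1, 1); (0, 0, 0, 0, 1); (1, 0, 0, 0, 0))


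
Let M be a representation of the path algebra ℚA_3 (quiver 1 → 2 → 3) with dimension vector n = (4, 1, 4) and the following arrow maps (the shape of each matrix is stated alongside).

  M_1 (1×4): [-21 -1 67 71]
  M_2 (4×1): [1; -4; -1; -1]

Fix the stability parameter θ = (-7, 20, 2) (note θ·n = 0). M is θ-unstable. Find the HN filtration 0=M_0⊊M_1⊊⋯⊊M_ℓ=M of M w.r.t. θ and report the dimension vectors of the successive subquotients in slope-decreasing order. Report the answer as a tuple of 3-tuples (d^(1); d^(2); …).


Barcode: M ≅ I[1,1]^3, I[1,3], I[3,3]^3. HN layers by μ_θ (3 steps, strictly decreasing):
  μ^(1)=11; μ^(2)=2; μ^(3)=-7

((0, 1, 1); (0, 0, 3); (4, 0, 0))


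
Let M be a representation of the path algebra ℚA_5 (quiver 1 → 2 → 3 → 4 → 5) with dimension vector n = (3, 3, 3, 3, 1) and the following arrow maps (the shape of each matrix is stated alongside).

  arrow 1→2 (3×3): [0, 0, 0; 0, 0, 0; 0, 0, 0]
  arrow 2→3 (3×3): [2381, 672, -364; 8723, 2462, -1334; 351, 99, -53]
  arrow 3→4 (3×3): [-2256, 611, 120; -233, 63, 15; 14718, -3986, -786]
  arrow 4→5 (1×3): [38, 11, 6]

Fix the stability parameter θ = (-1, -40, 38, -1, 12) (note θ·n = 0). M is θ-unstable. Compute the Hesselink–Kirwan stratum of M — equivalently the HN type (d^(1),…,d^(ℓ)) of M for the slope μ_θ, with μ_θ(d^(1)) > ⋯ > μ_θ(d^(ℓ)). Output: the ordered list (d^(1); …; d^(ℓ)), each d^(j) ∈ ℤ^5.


Via rank(M_{q-1}∘⋯∘M_p): M ≅ I[1,1]^3, I[2,3], I[2,4], I[2,5], I[4,4].
μ_θ-semistable layers: μ^(1)=38; μ^(2)=37/2; μ^(3)=49/3; μ^(4)=-1; μ^(5)=-40

((0, 0, 1, 0, 0); (0, 0, 1, 1, 0); (0, 0, 1, 1, 1); (3, 0, 0, 1, 0); (0, 3, 0, 0, 0))


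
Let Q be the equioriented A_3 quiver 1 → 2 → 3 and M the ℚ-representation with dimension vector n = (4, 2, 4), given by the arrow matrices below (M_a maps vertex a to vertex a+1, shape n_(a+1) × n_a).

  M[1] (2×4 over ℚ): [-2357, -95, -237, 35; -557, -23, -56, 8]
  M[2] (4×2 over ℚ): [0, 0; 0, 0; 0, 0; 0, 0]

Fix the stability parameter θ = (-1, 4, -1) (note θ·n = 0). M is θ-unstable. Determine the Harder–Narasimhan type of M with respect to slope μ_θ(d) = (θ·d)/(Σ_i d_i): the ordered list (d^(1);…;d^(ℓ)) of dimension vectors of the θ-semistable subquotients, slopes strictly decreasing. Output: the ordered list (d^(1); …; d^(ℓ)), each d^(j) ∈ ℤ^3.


Interval decomposition of M: I[1,1]^2, I[1,2]^2, I[3,3]^4.
HN type (ℓ=2): μ^(1)=4; μ^(2)=-1

((0, 2, 0); (4, 0, 4))


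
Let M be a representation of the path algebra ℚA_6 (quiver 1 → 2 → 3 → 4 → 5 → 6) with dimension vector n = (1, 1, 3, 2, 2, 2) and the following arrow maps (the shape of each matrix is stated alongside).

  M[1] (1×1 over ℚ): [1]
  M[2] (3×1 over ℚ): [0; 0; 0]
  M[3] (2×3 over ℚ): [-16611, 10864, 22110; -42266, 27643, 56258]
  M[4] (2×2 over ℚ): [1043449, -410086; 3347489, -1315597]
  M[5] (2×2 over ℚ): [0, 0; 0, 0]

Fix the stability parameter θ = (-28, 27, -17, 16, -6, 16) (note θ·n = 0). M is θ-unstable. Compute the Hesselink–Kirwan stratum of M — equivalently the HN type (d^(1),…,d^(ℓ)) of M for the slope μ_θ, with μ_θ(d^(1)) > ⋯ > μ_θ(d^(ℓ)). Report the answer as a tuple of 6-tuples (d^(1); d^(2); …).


Interval decomposition of M: I[1,2], I[3,3], I[3,5]^2, I[6,6]^2.
HN type (ℓ=5): μ^(1)=27; μ^(2)=16; μ^(3)=5; μ^(4)=-17; μ^(5)=-28

((0, 1, 0, 0, 0, 0); (0, 0, 0, 0, 0, 2); (0, 0, 0, 2, 2, 0); (0, 0, 3, 0, 0, 0); (1, 0, 0, 0, 0, 0))


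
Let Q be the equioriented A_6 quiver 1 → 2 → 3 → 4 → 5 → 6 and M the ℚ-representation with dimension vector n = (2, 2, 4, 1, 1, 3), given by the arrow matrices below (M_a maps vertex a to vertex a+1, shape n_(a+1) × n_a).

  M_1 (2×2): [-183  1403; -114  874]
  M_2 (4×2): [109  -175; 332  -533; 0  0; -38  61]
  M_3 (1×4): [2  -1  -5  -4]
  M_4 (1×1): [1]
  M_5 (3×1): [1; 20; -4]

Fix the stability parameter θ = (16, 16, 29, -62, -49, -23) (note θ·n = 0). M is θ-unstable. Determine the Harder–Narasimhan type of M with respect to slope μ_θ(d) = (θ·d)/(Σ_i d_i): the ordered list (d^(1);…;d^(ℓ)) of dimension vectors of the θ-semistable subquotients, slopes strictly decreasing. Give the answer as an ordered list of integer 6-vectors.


Interval decomposition of M: I[1,1], I[1,3], I[2,6], I[3,3]^2, I[6,6]^2.
HN type (ℓ=4): μ^(1)=29; μ^(2)=16; μ^(3)=-89/5; μ^(4)=-23

((0, 0, 3, 0, 0, 0); (2, 1, 0, 0, 0, 0); (0, 1, 1, 1, 1, 1); (0, 0, 0, 0, 0, 2))


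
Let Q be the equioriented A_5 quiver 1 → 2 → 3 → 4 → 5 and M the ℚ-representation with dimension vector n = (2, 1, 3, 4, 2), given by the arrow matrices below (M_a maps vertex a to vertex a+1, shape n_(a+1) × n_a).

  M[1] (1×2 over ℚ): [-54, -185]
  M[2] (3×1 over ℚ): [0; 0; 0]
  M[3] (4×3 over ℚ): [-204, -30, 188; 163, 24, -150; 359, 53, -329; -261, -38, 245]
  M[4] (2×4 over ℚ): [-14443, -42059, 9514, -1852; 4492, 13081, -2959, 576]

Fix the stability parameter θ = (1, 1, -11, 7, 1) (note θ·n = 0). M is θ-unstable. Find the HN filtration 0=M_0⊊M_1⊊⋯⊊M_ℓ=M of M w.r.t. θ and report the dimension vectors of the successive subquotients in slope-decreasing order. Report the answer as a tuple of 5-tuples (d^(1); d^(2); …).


Barcode: M ≅ I[1,1], I[1,2], I[3,4], I[3,5]^2, I[4,4]. HN layers by μ_θ (4 steps, strictly decreasing):
  μ^(1)=7; μ^(2)=4; μ^(3)=1; μ^(4)=-11

((0, 0, 0, 2, 0); (0, 0, 0, 2, 2); (2, 1, 0, 0, 0); (0, 0, 3, 0, 0))


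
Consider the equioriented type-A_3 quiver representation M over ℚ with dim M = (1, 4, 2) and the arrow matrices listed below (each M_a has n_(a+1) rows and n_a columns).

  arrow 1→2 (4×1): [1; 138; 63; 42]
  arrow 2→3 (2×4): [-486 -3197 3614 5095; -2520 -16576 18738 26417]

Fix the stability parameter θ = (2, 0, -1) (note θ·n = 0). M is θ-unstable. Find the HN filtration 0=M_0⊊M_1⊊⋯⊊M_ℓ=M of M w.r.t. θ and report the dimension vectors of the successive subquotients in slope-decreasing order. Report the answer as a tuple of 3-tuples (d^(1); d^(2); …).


Interval decomposition of M: I[1,2], I[2,2], I[2,3]^2.
HN type (ℓ=3): μ^(1)=1; μ^(2)=0; μ^(3)=-1/2

((1, 1, 0); (0, 1, 0); (0, 2, 2))


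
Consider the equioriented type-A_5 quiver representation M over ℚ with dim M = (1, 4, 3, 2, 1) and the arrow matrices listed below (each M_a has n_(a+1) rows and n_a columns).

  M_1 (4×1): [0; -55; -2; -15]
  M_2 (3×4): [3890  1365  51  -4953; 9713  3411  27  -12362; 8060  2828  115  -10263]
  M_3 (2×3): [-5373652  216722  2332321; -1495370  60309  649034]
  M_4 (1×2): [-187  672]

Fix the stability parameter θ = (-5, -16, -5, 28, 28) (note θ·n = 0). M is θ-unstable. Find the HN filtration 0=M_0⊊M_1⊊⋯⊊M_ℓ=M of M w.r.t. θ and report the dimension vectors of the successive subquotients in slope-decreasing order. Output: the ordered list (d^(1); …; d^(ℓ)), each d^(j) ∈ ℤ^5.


Barcode: M ≅ I[1,5], I[2,2], I[2,3], I[2,4]. HN layers by μ_θ (4 steps, strictly decreasing):
  μ^(1)=28; μ^(2)=-5; μ^(3)=-21/2; μ^(4)=-16

((0, 0, 0, 2, 1); (0, 0, 3, 0, 0); (1, 1, 0, 0, 0); (0, 3, 0, 0, 0))


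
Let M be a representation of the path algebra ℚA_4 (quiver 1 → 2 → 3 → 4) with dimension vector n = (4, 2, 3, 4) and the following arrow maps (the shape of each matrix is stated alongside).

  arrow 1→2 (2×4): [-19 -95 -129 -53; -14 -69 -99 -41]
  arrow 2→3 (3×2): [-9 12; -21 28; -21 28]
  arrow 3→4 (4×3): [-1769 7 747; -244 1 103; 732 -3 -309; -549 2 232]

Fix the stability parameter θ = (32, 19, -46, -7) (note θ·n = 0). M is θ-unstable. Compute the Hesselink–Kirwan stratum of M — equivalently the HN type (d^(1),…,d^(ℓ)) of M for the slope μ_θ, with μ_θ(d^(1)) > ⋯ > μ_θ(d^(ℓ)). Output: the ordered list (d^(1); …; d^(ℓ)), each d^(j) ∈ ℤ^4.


Interval decomposition of M: I[1,1]^2, I[1,2], I[1,4], I[3,3], I[3,4], I[4,4]^2.
HN type (ℓ=5): μ^(1)=32; μ^(2)=51/2; μ^(3)=-1/2; μ^(4)=-7; μ^(5)=-46

((2, 0, 0, 0); (1, 1, 0, 0); (1, 1, 1, 1); (0, 0, 0, 3); (0, 0, 2, 0))


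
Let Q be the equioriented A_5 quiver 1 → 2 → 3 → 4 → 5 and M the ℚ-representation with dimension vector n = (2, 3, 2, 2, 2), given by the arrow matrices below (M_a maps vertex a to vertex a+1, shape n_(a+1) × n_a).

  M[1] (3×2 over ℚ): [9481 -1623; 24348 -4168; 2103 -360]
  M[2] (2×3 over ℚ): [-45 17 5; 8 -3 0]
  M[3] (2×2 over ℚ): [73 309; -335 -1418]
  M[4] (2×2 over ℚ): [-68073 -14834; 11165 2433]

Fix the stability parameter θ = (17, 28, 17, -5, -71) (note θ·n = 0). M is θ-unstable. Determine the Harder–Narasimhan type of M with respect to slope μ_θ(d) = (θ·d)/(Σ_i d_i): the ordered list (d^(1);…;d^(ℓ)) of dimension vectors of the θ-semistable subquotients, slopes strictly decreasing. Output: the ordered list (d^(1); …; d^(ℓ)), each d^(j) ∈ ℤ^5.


Via rank(M_{q-1}∘⋯∘M_p): M ≅ I[1,5]^2, I[2,2].
μ_θ-semistable layers: μ^(1)=28; μ^(2)=-14/5

((0, 1, 0, 0, 0); (2, 2, 2, 2, 2))


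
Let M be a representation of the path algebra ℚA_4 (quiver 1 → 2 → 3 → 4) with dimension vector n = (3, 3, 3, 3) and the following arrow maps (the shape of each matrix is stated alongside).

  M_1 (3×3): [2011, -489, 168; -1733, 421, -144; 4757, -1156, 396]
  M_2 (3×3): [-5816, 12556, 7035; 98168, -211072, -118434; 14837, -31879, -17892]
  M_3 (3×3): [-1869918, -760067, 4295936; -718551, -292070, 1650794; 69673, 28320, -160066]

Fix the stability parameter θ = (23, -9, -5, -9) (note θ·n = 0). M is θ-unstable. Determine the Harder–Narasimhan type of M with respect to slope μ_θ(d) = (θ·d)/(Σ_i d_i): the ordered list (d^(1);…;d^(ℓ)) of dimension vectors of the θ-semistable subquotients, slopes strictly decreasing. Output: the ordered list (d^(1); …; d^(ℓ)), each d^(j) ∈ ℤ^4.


Interval decomposition of M: I[1,1], I[1,2], I[1,4], I[2,4], I[3,4].
HN type (ℓ=5): μ^(1)=23; μ^(2)=7; μ^(3)=0; μ^(4)=-7; μ^(5)=-9

((1, 0, 0, 0); (1, 1, 0, 0); (1, 1, 1, 1); (0, 0, 2, 2); (0, 1, 0, 0))


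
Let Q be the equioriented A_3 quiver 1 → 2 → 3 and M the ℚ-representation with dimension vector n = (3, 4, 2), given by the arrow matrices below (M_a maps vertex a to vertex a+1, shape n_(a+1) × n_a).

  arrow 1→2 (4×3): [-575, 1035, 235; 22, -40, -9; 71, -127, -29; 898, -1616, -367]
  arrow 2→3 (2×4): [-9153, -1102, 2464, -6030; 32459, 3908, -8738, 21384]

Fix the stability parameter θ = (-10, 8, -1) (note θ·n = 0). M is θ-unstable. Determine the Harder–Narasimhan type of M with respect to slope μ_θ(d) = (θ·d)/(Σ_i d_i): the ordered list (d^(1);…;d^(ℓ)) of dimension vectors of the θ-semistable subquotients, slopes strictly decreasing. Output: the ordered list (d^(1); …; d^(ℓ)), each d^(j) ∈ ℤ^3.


Barcode: M ≅ I[1,1], I[1,2], I[1,3], I[2,2], I[2,3]. HN layers by μ_θ (3 steps, strictly decreasing):
  μ^(1)=8; μ^(2)=7/2; μ^(3)=-10

((0, 2, 0); (0, 2, 2); (3, 0, 0))


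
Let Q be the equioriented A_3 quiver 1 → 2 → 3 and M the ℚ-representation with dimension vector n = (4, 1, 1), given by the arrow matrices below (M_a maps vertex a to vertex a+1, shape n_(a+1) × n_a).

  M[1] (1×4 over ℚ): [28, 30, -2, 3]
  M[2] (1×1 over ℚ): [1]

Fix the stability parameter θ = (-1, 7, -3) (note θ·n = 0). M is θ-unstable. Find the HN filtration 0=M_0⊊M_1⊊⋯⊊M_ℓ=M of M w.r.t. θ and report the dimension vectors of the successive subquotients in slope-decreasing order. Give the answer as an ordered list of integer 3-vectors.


Barcode: M ≅ I[1,1]^3, I[1,3]. HN layers by μ_θ (2 steps, strictly decreasing):
  μ^(1)=2; μ^(2)=-1

((0, 1, 1); (4, 0, 0))
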